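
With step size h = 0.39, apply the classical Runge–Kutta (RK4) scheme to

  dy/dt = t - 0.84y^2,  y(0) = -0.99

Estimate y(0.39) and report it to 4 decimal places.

RK4: k1 = f(t_n, y_n); k2 = f(t_n + h/2, y_n + (h/2)·k1); k3 = f(t_n + h/2, y_n + (h/2)·k2); k4 = f(t_n + h, y_n + h·k3); y_{n+1} = y_n + (h/6)·(k1 + 2k2 + 2k3 + k4).
t=0.000000, y=-0.990000:
  k1 = f(0.000000, -0.990000) = -0.823284
  k2 = f(0.195000, -1.150540) = -0.916944
  k3 = f(0.195000, -1.168804) = -0.952527
  k4 = f(0.390000, -1.361485) = -1.167060
  y ← -0.990000 + (0.39/6)·(k1 + 2k2 + 2k3 + k4) = -1.362404
y(0.39) ≈ -1.3624

-1.3624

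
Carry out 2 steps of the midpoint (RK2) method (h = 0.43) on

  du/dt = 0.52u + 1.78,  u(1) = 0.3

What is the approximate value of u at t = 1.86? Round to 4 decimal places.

2.3812

Midpoint: k1 = f(t_n, u_n); k2 = f(t_n + h/2, u_n + (h/2)·k1); u_{n+1} = u_n + h·k2.
t=1.000000, u=0.300000:
  k1 = f(1.000000, 0.300000) = 1.936000
  k2 = f(1.215000, 0.716240) = 2.152445
  u ← 0.300000 + 0.43·2.152445 = 1.225551
t=1.430000, u=1.225551:
  k1 = f(1.430000, 1.225551) = 2.417287
  k2 = f(1.645000, 1.745268) = 2.687539
  u ← 1.225551 + 0.43·2.687539 = 2.381193
u(1.86) ≈ 2.3812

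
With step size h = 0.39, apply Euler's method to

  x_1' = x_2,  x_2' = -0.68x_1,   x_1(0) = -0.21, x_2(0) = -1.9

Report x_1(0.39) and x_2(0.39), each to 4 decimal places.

-0.9510, -1.8443

Euler on (x_1,x_2): x_1_{n+1} = x_1_n + h·x_1', x_2_{n+1} = x_2_n + h·x_2'.
0.000000: (-0.210000, -1.900000); f=(-1.900000, 0.142800) → (-0.951000, -1.844308)
(x_1(0.39), x_2(0.39)) ≈ (-0.9510, -1.8443)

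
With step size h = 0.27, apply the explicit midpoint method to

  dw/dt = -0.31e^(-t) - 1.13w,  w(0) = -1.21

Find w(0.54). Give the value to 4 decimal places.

-0.7560

Midpoint: k1 = f(t_n, w_n); k2 = f(t_n + h/2, w_n + (h/2)·k1); w_{n+1} = w_n + h·k2.
t=0.000000, w=-1.210000:
  k1 = f(0.000000, -1.210000) = 1.057300
  k2 = f(0.135000, -1.067265) = 0.935157
  w ← -1.210000 + 0.27·0.935157 = -0.957508
t=0.270000, w=-0.957508:
  k1 = f(0.270000, -0.957508) = 0.845336
  k2 = f(0.405000, -0.843387) = 0.746265
  w ← -0.957508 + 0.27·0.746265 = -0.756016
w(0.54) ≈ -0.7560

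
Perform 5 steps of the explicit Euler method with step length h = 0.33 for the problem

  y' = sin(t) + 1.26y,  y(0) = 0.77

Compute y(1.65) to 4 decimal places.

5.7996

Euler: y_{n+1} = y_n + h·f(t_n, y_n).
t=0.000000, y=0.770000: f=0.970200 → y ← 0.770000 + 0.33·0.970200 = 1.090166
t=0.330000, y=1.090166: f=1.697652 → y ← 1.090166 + 0.33·1.697652 = 1.650391
t=0.660000, y=1.650391: f=2.692610 → y ← 1.650391 + 0.33·2.692610 = 2.538952
t=0.990000, y=2.538952: f=4.035106 → y ← 2.538952 + 0.33·4.035106 = 3.870537
t=1.320000, y=3.870537: f=5.845592 → y ← 3.870537 + 0.33·5.845592 = 5.799583
y(1.65) ≈ 5.7996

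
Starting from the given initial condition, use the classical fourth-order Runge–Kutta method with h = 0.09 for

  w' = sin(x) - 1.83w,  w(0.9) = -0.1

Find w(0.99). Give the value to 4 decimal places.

-0.0175

RK4: k1 = f(x_n, w_n); k2 = f(x_n + h/2, w_n + (h/2)·k1); k3 = f(x_n + h/2, w_n + (h/2)·k2); k4 = f(x_n + h, w_n + h·k3); w_{n+1} = w_n + (h/6)·(k1 + 2k2 + 2k3 + k4).
x=0.900000, w=-0.100000:
  k1 = f(0.900000, -0.100000) = 0.966327
  k2 = f(0.945000, -0.056515) = 0.913920
  k3 = f(0.945000, -0.058874) = 0.918236
  k4 = f(0.990000, -0.017359) = 0.867793
  w ← -0.100000 + (0.09/6)·(k1 + 2k2 + 2k3 + k4) = -0.017524
w(0.99) ≈ -0.0175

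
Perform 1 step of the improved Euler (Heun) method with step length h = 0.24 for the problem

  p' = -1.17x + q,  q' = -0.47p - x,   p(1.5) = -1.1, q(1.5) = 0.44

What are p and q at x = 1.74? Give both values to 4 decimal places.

-1.4776, 0.1931

Heun on (p,q): k1 = f(x_n, state_n); k2 = f(x_n + h, state_n + h·k1); state_{n+1} = state_n + (h/2)·(k1 + k2).
1.500000: (-1.100000, 0.440000)
  k1 = (-1.315000, -0.983000)
  predictor → (-1.415600, 0.204080)
  k2 = (-1.831720, -1.074668)
  → (-1.477606, 0.193080)
(p(1.74), q(1.74)) ≈ (-1.4776, 0.1931)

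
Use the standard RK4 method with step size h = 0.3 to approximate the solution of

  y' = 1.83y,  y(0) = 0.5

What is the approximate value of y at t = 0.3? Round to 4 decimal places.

RK4: k1 = f(t_n, y_n); k2 = f(t_n + h/2, y_n + (h/2)·k1); k3 = f(t_n + h/2, y_n + (h/2)·k2); k4 = f(t_n + h, y_n + h·k3); y_{n+1} = y_n + (h/6)·(k1 + 2k2 + 2k3 + k4).
t=0.000000, y=0.500000:
  k1 = f(0.000000, 0.500000) = 0.915000
  k2 = f(0.150000, 0.637250) = 1.166168
  k3 = f(0.150000, 0.674925) = 1.235113
  k4 = f(0.300000, 0.870534) = 1.593077
  y ← 0.500000 + (0.3/6)·(k1 + 2k2 + 2k3 + k4) = 0.865532
y(0.3) ≈ 0.8655

0.8655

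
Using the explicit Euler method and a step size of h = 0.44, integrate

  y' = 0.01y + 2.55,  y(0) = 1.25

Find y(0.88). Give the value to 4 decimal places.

Euler: y_{n+1} = y_n + h·f(t_n, y_n).
t=0.000000, y=1.250000: f=2.562500 → y ← 1.250000 + 0.44·2.562500 = 2.377500
t=0.440000, y=2.377500: f=2.573775 → y ← 2.377500 + 0.44·2.573775 = 3.509961
y(0.88) ≈ 3.5100

3.5100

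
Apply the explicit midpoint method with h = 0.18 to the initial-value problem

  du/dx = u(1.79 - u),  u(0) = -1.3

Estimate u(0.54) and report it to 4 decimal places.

Midpoint: k1 = f(x_n, u_n); k2 = f(x_n + h/2, u_n + (h/2)·k1); u_{n+1} = u_n + h·k2.
x=0.000000, u=-1.300000:
  k1 = f(0.000000, -1.300000) = -4.017000
  k2 = f(0.090000, -1.661530) = -5.734821
  u ← -1.300000 + 0.18·(-5.734821) = -2.332268
x=0.180000, u=-2.332268:
  k1 = f(0.180000, -2.332268) = -9.614232
  k2 = f(0.270000, -3.197549) = -15.947929
  u ← -2.332268 + 0.18·(-15.947929) = -5.202895
x=0.360000, u=-5.202895:
  k1 = f(0.360000, -5.202895) = -36.383298
  k2 = f(0.450000, -8.477392) = -87.040701
  u ← -5.202895 + 0.18·(-87.040701) = -20.870221
u(0.54) ≈ -20.8702

-20.8702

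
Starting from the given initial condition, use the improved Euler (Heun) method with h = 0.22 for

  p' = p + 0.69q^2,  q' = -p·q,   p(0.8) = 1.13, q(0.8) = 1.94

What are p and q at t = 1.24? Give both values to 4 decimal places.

2.6103, 0.8622

Heun on (p,q): k1 = f(t_n, state_n); k2 = f(t_n + h, state_n + h·k1); state_{n+1} = state_n + (h/2)·(k1 + k2).
0.800000: (1.130000, 1.940000)
  k1 = (3.726884, -2.192200)
  predictor → (1.949914, 1.457716)
  k2 = (3.416120, -2.842422)
  → (1.915730, 1.386192)
1.020000: (1.915730, 1.386192)
  k1 = (3.241584, -2.655570)
  predictor → (2.628879, 0.801966)
  k2 = (3.072653, -2.108272)
  → (2.610297, 0.862169)
(p(1.24), q(1.24)) ≈ (2.6103, 0.8622)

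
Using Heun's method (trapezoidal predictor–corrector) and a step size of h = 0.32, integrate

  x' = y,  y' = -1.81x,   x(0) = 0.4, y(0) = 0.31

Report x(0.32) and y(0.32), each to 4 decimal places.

0.4621, 0.0496

Heun on (x,y): k1 = f(t_n, state_n); k2 = f(t_n + h, state_n + h·k1); state_{n+1} = state_n + (h/2)·(k1 + k2).
0.000000: (0.400000, 0.310000)
  k1 = (0.310000, -0.724000)
  predictor → (0.499200, 0.078320)
  k2 = (0.078320, -0.903552)
  → (0.462131, 0.049592)
(x(0.32), y(0.32)) ≈ (0.4621, 0.0496)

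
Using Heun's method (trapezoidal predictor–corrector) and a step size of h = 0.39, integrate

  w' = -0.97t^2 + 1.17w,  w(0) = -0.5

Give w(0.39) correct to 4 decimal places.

Heun: k1 = f(t_n, w_n); k2 = f(t_n + h, w_n + h·k1); w_{n+1} = w_n + (h/2)·(k1 + k2).
t=0.000000, w=-0.500000:
  k1 = f(0.000000, -0.500000) = -0.585000
  k2 = f(0.390000, -0.728150) = -0.999472
  w ← -0.500000 + (0.39/2)·(-0.585000 + (-0.999472)) = -0.808972
w(0.39) ≈ -0.8090

-0.8090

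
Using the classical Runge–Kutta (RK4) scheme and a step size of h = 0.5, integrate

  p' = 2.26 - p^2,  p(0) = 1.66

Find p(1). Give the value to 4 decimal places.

1.5148

RK4: k1 = f(x_n, p_n); k2 = f(x_n + h/2, p_n + (h/2)·k1); k3 = f(x_n + h/2, p_n + (h/2)·k2); k4 = f(x_n + h, p_n + h·k3); p_{n+1} = p_n + (h/6)·(k1 + 2k2 + 2k3 + k4).
x=0.000000, p=1.660000:
  k1 = f(0.000000, 1.660000) = -0.495600
  k2 = f(0.250000, 1.536100) = -0.099603
  k3 = f(0.250000, 1.635099) = -0.413549
  k4 = f(0.500000, 1.453225) = 0.148136
  p ← 1.660000 + (0.5/6)·(k1 + 2k2 + 2k3 + k4) = 1.545519
x=0.500000, p=1.545519:
  k1 = f(0.500000, 1.545519) = -0.128630
  k2 = f(0.750000, 1.513362) = -0.030264
  k3 = f(0.750000, 1.537953) = -0.105300
  k4 = f(1.000000, 1.492869) = 0.031342
  p ← 1.545519 + (0.5/6)·(k1 + 2k2 + 2k3 + k4) = 1.514818
p(1) ≈ 1.5148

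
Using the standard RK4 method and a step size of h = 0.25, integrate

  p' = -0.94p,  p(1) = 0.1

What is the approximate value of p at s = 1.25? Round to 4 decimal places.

RK4: k1 = f(s_n, p_n); k2 = f(s_n + h/2, p_n + (h/2)·k1); k3 = f(s_n + h/2, p_n + (h/2)·k2); k4 = f(s_n + h, p_n + h·k3); p_{n+1} = p_n + (h/6)·(k1 + 2k2 + 2k3 + k4).
s=1.000000, p=0.100000:
  k1 = f(1.000000, 0.100000) = -0.094000
  k2 = f(1.125000, 0.088250) = -0.082955
  k3 = f(1.125000, 0.089631) = -0.084253
  k4 = f(1.250000, 0.078937) = -0.074201
  p ← 0.100000 + (0.25/6)·(k1 + 2k2 + 2k3 + k4) = 0.079058
p(1.25) ≈ 0.0791

0.0791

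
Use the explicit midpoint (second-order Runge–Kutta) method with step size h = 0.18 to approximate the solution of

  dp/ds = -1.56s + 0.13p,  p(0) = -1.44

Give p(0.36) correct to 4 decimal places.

Midpoint: k1 = f(s_n, p_n); k2 = f(s_n + h/2, p_n + (h/2)·k1); p_{n+1} = p_n + h·k2.
s=0.000000, p=-1.440000:
  k1 = f(0.000000, -1.440000) = -0.187200
  k2 = f(0.090000, -1.456848) = -0.329790
  p ← -1.440000 + 0.18·(-0.329790) = -1.499362
s=0.180000, p=-1.499362:
  k1 = f(0.180000, -1.499362) = -0.475717
  k2 = f(0.270000, -1.542177) = -0.621683
  p ← -1.499362 + 0.18·(-0.621683) = -1.611265
p(0.36) ≈ -1.6113

-1.6113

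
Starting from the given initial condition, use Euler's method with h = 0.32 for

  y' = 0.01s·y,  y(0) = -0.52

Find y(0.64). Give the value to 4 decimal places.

Euler: y_{n+1} = y_n + h·f(s_n, y_n).
s=0.000000, y=-0.520000: f=0.000000 → y ← -0.520000 + 0.32·0.000000 = -0.520000
s=0.320000, y=-0.520000: f=-0.001664 → y ← -0.520000 + 0.32·(-0.001664) = -0.520532
y(0.64) ≈ -0.5205

-0.5205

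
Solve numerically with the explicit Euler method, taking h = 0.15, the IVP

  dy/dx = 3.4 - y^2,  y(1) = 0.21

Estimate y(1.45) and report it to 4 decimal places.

1.4597

Euler: y_{n+1} = y_n + h·f(x_n, y_n).
x=1.000000, y=0.210000: f=3.355900 → y ← 0.210000 + 0.15·3.355900 = 0.713385
x=1.150000, y=0.713385: f=2.891082 → y ← 0.713385 + 0.15·2.891082 = 1.147047
x=1.300000, y=1.147047: f=2.084283 → y ← 1.147047 + 0.15·2.084283 = 1.459690
y(1.45) ≈ 1.4597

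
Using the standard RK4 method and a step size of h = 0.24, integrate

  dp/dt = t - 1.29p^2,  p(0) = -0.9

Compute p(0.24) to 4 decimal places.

RK4: k1 = f(t_n, p_n); k2 = f(t_n + h/2, p_n + (h/2)·k1); k3 = f(t_n + h/2, p_n + (h/2)·k2); k4 = f(t_n + h, p_n + h·k3); p_{n+1} = p_n + (h/6)·(k1 + 2k2 + 2k3 + k4).
t=0.000000, p=-0.900000:
  k1 = f(0.000000, -0.900000) = -1.044900
  k2 = f(0.120000, -1.025388) = -1.236333
  k3 = f(0.120000, -1.048360) = -1.297785
  k4 = f(0.240000, -1.211469) = -1.653276
  p ← -0.900000 + (0.24/6)·(k1 + 2k2 + 2k3 + k4) = -1.210656
p(0.24) ≈ -1.2107

-1.2107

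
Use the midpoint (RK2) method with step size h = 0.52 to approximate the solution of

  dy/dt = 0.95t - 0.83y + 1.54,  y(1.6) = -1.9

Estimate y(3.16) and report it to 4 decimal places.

Midpoint: k1 = f(t_n, y_n); k2 = f(t_n + h/2, y_n + (h/2)·k1); y_{n+1} = y_n + h·k2.
t=1.600000, y=-1.900000:
  k1 = f(1.600000, -1.900000) = 4.637000
  k2 = f(1.860000, -0.694380) = 3.883335
  y ← -1.900000 + 0.52·3.883335 = 0.119334
t=2.120000, y=0.119334:
  k1 = f(2.120000, 0.119334) = 3.454952
  k2 = f(2.380000, 1.017622) = 2.956374
  y ← 0.119334 + 0.52·2.956374 = 1.656649
t=2.640000, y=1.656649:
  k1 = f(2.640000, 1.656649) = 2.672982
  k2 = f(2.900000, 2.351624) = 2.343152
  y ← 1.656649 + 0.52·2.343152 = 2.875088
y(3.16) ≈ 2.8751

2.8751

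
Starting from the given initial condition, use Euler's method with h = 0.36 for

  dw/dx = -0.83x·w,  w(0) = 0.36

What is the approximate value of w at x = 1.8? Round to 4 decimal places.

0.0973

Euler: w_{n+1} = w_n + h·f(x_n, w_n).
x=0.000000, w=0.360000: f=0.000000 → w ← 0.360000 + 0.36·0.000000 = 0.360000
x=0.360000, w=0.360000: f=-0.107568 → w ← 0.360000 + 0.36·(-0.107568) = 0.321276
x=0.720000, w=0.321276: f=-0.191994 → w ← 0.321276 + 0.36·(-0.191994) = 0.252158
x=1.080000, w=0.252158: f=-0.226034 → w ← 0.252158 + 0.36·(-0.226034) = 0.170785
x=1.440000, w=0.170785: f=-0.204123 → w ← 0.170785 + 0.36·(-0.204123) = 0.097301
w(1.8) ≈ 0.0973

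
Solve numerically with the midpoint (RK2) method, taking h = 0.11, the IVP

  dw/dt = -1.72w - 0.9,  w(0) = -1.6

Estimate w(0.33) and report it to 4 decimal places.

Midpoint: k1 = f(t_n, w_n); k2 = f(t_n + h/2, w_n + (h/2)·k1); w_{n+1} = w_n + h·k2.
t=0.000000, w=-1.600000:
  k1 = f(0.000000, -1.600000) = 1.852000
  k2 = f(0.055000, -1.498140) = 1.676801
  w ← -1.600000 + 0.11·1.676801 = -1.415552
t=0.110000, w=-1.415552:
  k1 = f(0.110000, -1.415552) = 1.534749
  k2 = f(0.165000, -1.331141) = 1.389562
  w ← -1.415552 + 0.11·1.389562 = -1.262700
t=0.220000, w=-1.262700:
  k1 = f(0.220000, -1.262700) = 1.271844
  k2 = f(0.275000, -1.192749) = 1.151528
  w ← -1.262700 + 0.11·1.151528 = -1.136032
w(0.33) ≈ -1.1360

-1.1360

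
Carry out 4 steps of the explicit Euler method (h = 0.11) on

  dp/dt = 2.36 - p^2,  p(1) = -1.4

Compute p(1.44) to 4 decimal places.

-1.1299

Euler: p_{n+1} = p_n + h·f(t_n, p_n).
t=1.000000, p=-1.400000: f=0.400000 → p ← -1.400000 + 0.11·0.400000 = -1.356000
t=1.110000, p=-1.356000: f=0.521264 → p ← -1.356000 + 0.11·0.521264 = -1.298661
t=1.220000, p=-1.298661: f=0.673480 → p ← -1.298661 + 0.11·0.673480 = -1.224578
t=1.330000, p=-1.224578: f=0.860408 → p ← -1.224578 + 0.11·0.860408 = -1.129933
p(1.44) ≈ -1.1299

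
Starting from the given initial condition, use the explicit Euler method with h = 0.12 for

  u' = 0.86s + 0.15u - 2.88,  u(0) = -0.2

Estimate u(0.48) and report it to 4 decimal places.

Euler: u_{n+1} = u_n + h·f(s_n, u_n).
s=0.000000, u=-0.200000: f=-2.910000 → u ← -0.200000 + 0.12·(-2.910000) = -0.549200
s=0.120000, u=-0.549200: f=-2.859180 → u ← -0.549200 + 0.12·(-2.859180) = -0.892302
s=0.240000, u=-0.892302: f=-2.807445 → u ← -0.892302 + 0.12·(-2.807445) = -1.229195
s=0.360000, u=-1.229195: f=-2.754779 → u ← -1.229195 + 0.12·(-2.754779) = -1.559769
u(0.48) ≈ -1.5598

-1.5598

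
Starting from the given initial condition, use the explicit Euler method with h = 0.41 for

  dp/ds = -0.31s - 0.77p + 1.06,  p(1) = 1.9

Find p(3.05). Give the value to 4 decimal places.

0.7320

Euler: p_{n+1} = p_n + h·f(s_n, p_n).
s=1.000000, p=1.900000: f=-0.713000 → p ← 1.900000 + 0.41·(-0.713000) = 1.607670
s=1.410000, p=1.607670: f=-0.615006 → p ← 1.607670 + 0.41·(-0.615006) = 1.355518
s=1.820000, p=1.355518: f=-0.547949 → p ← 1.355518 + 0.41·(-0.547949) = 1.130859
s=2.230000, p=1.130859: f=-0.502061 → p ← 1.130859 + 0.41·(-0.502061) = 0.925014
s=2.640000, p=0.925014: f=-0.470660 → p ← 0.925014 + 0.41·(-0.470660) = 0.732043
p(3.05) ≈ 0.7320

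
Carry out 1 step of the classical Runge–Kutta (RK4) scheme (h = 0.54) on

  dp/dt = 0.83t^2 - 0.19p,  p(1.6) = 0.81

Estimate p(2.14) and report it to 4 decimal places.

2.2383

RK4: k1 = f(t_n, p_n); k2 = f(t_n + h/2, p_n + (h/2)·k1); k3 = f(t_n + h/2, p_n + (h/2)·k2); k4 = f(t_n + h, p_n + h·k3); p_{n+1} = p_n + (h/6)·(k1 + 2k2 + 2k3 + k4).
t=1.600000, p=0.810000:
  k1 = f(1.600000, 0.810000) = 1.970900
  k2 = f(1.870000, 1.342143) = 2.647420
  k3 = f(1.870000, 1.524803) = 2.612714
  k4 = f(2.140000, 2.220866) = 3.379104
  p ← 0.810000 + (0.54/6)·(k1 + 2k2 + 2k3 + k4) = 2.238324
p(2.14) ≈ 2.2383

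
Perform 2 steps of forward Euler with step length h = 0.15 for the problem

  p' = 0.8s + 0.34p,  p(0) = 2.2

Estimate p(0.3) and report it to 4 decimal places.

Euler: p_{n+1} = p_n + h·f(s_n, p_n).
s=0.000000, p=2.200000: f=0.748000 → p ← 2.200000 + 0.15·0.748000 = 2.312200
s=0.150000, p=2.312200: f=0.906148 → p ← 2.312200 + 0.15·0.906148 = 2.448122
p(0.3) ≈ 2.4481

2.4481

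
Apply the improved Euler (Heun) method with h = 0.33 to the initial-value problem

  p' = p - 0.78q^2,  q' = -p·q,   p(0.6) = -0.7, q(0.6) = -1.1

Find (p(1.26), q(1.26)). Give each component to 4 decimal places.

-2.9689, -2.7510

Heun on (p,q): k1 = f(t_n, state_n); k2 = f(t_n + h, state_n + h·k1); state_{n+1} = state_n + (h/2)·(k1 + k2).
0.600000: (-0.700000, -1.100000)
  k1 = (-1.643800, -0.770000)
  predictor → (-1.242454, -1.354100)
  k2 = (-2.672652, -1.682407)
  → (-1.412215, -1.504647)
0.930000: (-1.412215, -1.504647)
  k1 = (-3.178106, -2.124885)
  predictor → (-2.460989, -2.205859)
  k2 = (-6.256324, -5.428596)
  → (-2.968896, -2.750971)
(p(1.26), q(1.26)) ≈ (-2.9689, -2.7510)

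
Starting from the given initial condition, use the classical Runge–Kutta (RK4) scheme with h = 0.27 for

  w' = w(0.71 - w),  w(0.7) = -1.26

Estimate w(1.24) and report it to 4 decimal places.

RK4: k1 = f(x_n, w_n); k2 = f(x_n + h/2, w_n + (h/2)·k1); k3 = f(x_n + h/2, w_n + (h/2)·k2); k4 = f(x_n + h, w_n + h·k3); w_{n+1} = w_n + (h/6)·(k1 + 2k2 + 2k3 + k4).
x=0.700000, w=-1.260000:
  k1 = f(0.700000, -1.260000) = -2.482200
  k2 = f(0.835000, -1.595097) = -3.676853
  k3 = f(0.835000, -1.756375) = -4.331880
  k4 = f(0.970000, -2.429608) = -7.628015
  w ← -1.260000 + (0.27/6)·(k1 + 2k2 + 2k3 + k4) = -2.435746
x=0.970000, w=-2.435746:
  k1 = f(0.970000, -2.435746) = -7.662236
  k2 = f(1.105000, -3.470148) = -14.505729
  k3 = f(1.105000, -4.394019) = -22.427158
  k4 = f(1.240000, -8.491078) = -78.127076
  w ← -2.435746 + (0.27/6)·(k1 + 2k2 + 2k3 + k4) = -9.620225
w(1.24) ≈ -9.6202

-9.6202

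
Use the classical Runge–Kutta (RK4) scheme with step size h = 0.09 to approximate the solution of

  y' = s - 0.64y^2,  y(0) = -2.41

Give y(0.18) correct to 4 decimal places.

-3.3155

RK4: k1 = f(s_n, y_n); k2 = f(s_n + h/2, y_n + (h/2)·k1); k3 = f(s_n + h/2, y_n + (h/2)·k2); k4 = f(s_n + h, y_n + h·k3); y_{n+1} = y_n + (h/6)·(k1 + 2k2 + 2k3 + k4).
s=0.000000, y=-2.410000:
  k1 = f(0.000000, -2.410000) = -3.717184
  k2 = f(0.045000, -2.577273) = -4.206096
  k3 = f(0.045000, -2.599274) = -4.278985
  k4 = f(0.090000, -2.795109) = -4.910085
  y ← -2.410000 + (0.09/6)·(k1 + 2k2 + 2k3 + k4) = -2.793961
s=0.090000, y=-2.793961:
  k1 = f(0.090000, -2.793961) = -4.905981
  k2 = f(0.135000, -3.014731) = -5.681704
  k3 = f(0.135000, -3.049638) = -5.817188
  k4 = f(0.180000, -3.317508) = -6.863751
  y ← -2.793961 + (0.09/6)·(k1 + 2k2 + 2k3 + k4) = -3.315474
y(0.18) ≈ -3.3155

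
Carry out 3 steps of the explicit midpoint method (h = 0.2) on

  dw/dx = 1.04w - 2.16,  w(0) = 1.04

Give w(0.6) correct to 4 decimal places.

0.1491

Midpoint: k1 = f(x_n, w_n); k2 = f(x_n + h/2, w_n + (h/2)·k1); w_{n+1} = w_n + h·k2.
x=0.000000, w=1.040000:
  k1 = f(0.000000, 1.040000) = -1.078400
  k2 = f(0.100000, 0.932160) = -1.190554
  w ← 1.040000 + 0.2·(-1.190554) = 0.801889
x=0.200000, w=0.801889:
  k1 = f(0.200000, 0.801889) = -1.326035
  k2 = f(0.300000, 0.669286) = -1.463943
  w ← 0.801889 + 0.2·(-1.463943) = 0.509101
x=0.400000, w=0.509101:
  k1 = f(0.400000, 0.509101) = -1.630535
  k2 = f(0.500000, 0.346047) = -1.800111
  w ← 0.509101 + 0.2·(-1.800111) = 0.149079
w(0.6) ≈ 0.1491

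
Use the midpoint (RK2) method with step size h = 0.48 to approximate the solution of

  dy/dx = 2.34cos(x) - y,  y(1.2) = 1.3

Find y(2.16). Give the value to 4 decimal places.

0.2006

Midpoint: k1 = f(x_n, y_n); k2 = f(x_n + h/2, y_n + (h/2)·k1); y_{n+1} = y_n + h·k2.
x=1.200000, y=1.300000:
  k1 = f(1.200000, 1.300000) = -0.452083
  k2 = f(1.440000, 1.191500) = -0.886309
  y ← 1.300000 + 0.48·(-0.886309) = 0.874572
x=1.680000, y=0.874572:
  k1 = f(1.680000, 0.874572) = -1.129601
  k2 = f(1.920000, 0.603468) = -1.404098
  y ← 0.874572 + 0.48·(-1.404098) = 0.200605
y(2.16) ≈ 0.2006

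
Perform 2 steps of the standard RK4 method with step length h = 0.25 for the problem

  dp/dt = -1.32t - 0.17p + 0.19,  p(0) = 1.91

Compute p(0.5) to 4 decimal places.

1.6850

RK4: k1 = f(t_n, p_n); k2 = f(t_n + h/2, p_n + (h/2)·k1); k3 = f(t_n + h/2, p_n + (h/2)·k2); k4 = f(t_n + h, p_n + h·k3); p_{n+1} = p_n + (h/6)·(k1 + 2k2 + 2k3 + k4).
t=0.000000, p=1.910000:
  k1 = f(0.000000, 1.910000) = -0.134700
  k2 = f(0.125000, 1.893162) = -0.296838
  k3 = f(0.125000, 1.872895) = -0.293392
  k4 = f(0.250000, 1.836652) = -0.452231
  p ← 1.910000 + (0.25/6)·(k1 + 2k2 + 2k3 + k4) = 1.836359
t=0.250000, p=1.836359:
  k1 = f(0.250000, 1.836359) = -0.452181
  k2 = f(0.375000, 1.779836) = -0.607572
  k3 = f(0.375000, 1.760412) = -0.604270
  k4 = f(0.500000, 1.685291) = -0.756500
  p ← 1.836359 + (0.25/6)·(k1 + 2k2 + 2k3 + k4) = 1.685010
p(0.5) ≈ 1.6850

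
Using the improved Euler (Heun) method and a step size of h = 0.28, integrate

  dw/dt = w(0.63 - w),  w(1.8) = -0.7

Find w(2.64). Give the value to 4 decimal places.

-3.7940

Heun: k1 = f(t_n, w_n); k2 = f(t_n + h, w_n + h·k1); w_{n+1} = w_n + (h/2)·(k1 + k2).
t=1.800000, w=-0.700000:
  k1 = f(1.800000, -0.700000) = -0.931000
  k2 = f(2.080000, -0.960680) = -1.528134
  w ← -0.700000 + (0.28/2)·(-0.931000 + (-1.528134)) = -1.044279
t=2.080000, w=-1.044279:
  k1 = f(2.080000, -1.044279) = -1.748414
  k2 = f(2.360000, -1.533835) = -3.318965
  w ← -1.044279 + (0.28/2)·(-1.748414 + (-3.318965)) = -1.753712
t=2.360000, w=-1.753712:
  k1 = f(2.360000, -1.753712) = -4.180344
  k2 = f(2.640000, -2.924208) = -10.393244
  w ← -1.753712 + (0.28/2)·(-4.180344 + (-10.393244)) = -3.794014
w(2.64) ≈ -3.7940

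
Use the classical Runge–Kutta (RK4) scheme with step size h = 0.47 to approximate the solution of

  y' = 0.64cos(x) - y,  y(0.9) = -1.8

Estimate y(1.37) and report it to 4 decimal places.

-1.0291

RK4: k1 = f(x_n, y_n); k2 = f(x_n + h/2, y_n + (h/2)·k1); k3 = f(x_n + h/2, y_n + (h/2)·k2); k4 = f(x_n + h, y_n + h·k3); y_{n+1} = y_n + (h/6)·(k1 + 2k2 + 2k3 + k4).
x=0.900000, y=-1.800000:
  k1 = f(0.900000, -1.800000) = 2.197830
  k2 = f(1.135000, -1.283510) = 1.553675
  k3 = f(1.135000, -1.434886) = 1.705051
  k4 = f(1.370000, -0.998626) = 1.126274
  y ← -1.800000 + (0.47/6)·(k1 + 2k2 + 2k3 + k4) = -1.029078
y(1.37) ≈ -1.0291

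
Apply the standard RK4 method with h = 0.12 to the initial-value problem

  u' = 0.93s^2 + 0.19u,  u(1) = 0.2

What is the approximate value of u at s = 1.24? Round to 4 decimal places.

0.4964

RK4: k1 = f(s_n, u_n); k2 = f(s_n + h/2, u_n + (h/2)·k1); k3 = f(s_n + h/2, u_n + (h/2)·k2); k4 = f(s_n + h, u_n + h·k3); u_{n+1} = u_n + (h/6)·(k1 + 2k2 + 2k3 + k4).
s=1.000000, u=0.200000:
  k1 = f(1.000000, 0.200000) = 0.968000
  k2 = f(1.060000, 0.258080) = 1.093983
  k3 = f(1.060000, 0.265639) = 1.095419
  k4 = f(1.120000, 0.331450) = 1.229568
  u ← 0.200000 + (0.12/6)·(k1 + 2k2 + 2k3 + k4) = 0.331527
s=1.120000, u=0.331527:
  k1 = f(1.120000, 0.331527) = 1.229582
  k2 = f(1.180000, 0.405302) = 1.371939
  k3 = f(1.180000, 0.413844) = 1.373562
  k4 = f(1.240000, 0.496355) = 1.524275
  u ← 0.331527 + (0.12/6)·(k1 + 2k2 + 2k3 + k4) = 0.496425
u(1.24) ≈ 0.4964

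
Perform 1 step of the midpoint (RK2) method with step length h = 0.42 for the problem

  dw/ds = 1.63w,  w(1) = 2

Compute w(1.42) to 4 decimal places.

Midpoint: k1 = f(s_n, w_n); k2 = f(s_n + h/2, w_n + (h/2)·k1); w_{n+1} = w_n + h·k2.
s=1.000000, w=2.000000:
  k1 = f(1.000000, 2.000000) = 3.260000
  k2 = f(1.210000, 2.684600) = 4.375898
  w ← 2.000000 + 0.42·4.375898 = 3.837877
w(1.42) ≈ 3.8379

3.8379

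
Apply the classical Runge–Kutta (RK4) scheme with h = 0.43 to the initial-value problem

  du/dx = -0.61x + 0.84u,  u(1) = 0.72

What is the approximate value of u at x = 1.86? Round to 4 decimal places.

0.4223

RK4: k1 = f(x_n, u_n); k2 = f(x_n + h/2, u_n + (h/2)·k1); k3 = f(x_n + h/2, u_n + (h/2)·k2); k4 = f(x_n + h, u_n + h·k3); u_{n+1} = u_n + (h/6)·(k1 + 2k2 + 2k3 + k4).
x=1.000000, u=0.720000:
  k1 = f(1.000000, 0.720000) = -0.005200
  k2 = f(1.215000, 0.718882) = -0.137289
  k3 = f(1.215000, 0.690483) = -0.161144
  k4 = f(1.430000, 0.650708) = -0.325705
  u ← 0.720000 + (0.43/6)·(k1 + 2k2 + 2k3 + k4) = 0.653510
x=1.430000, u=0.653510:
  k1 = f(1.430000, 0.653510) = -0.323352
  k2 = f(1.645000, 0.583989) = -0.512899
  k3 = f(1.645000, 0.543236) = -0.547132
  k4 = f(1.860000, 0.418243) = -0.783276
  u ← 0.653510 + (0.43/6)·(k1 + 2k2 + 2k3 + k4) = 0.422264
u(1.86) ≈ 0.4223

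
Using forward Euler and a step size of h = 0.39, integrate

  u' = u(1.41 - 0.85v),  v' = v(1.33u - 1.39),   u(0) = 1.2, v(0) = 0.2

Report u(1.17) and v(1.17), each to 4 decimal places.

Euler on (u,v): u_{n+1} = u_n + h·u', v_{n+1} = v_n + h·v'.
0.000000: (1.200000, 0.200000); f=(1.488000, 0.041200) → (1.780320, 0.216068)
0.390000: (1.780320, 0.216068); f=(2.183282, 0.211277) → (2.631800, 0.298466)
0.780000: (2.631800, 0.298466); f=(3.043160, 0.629851) → (3.818632, 0.544108)
(u(1.17), v(1.17)) ≈ (3.8186, 0.5441)

3.8186, 0.5441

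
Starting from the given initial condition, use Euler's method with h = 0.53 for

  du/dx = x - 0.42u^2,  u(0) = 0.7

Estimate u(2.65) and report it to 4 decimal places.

2.1872

Euler: u_{n+1} = u_n + h·f(x_n, u_n).
x=0.000000, u=0.700000: f=-0.205800 → u ← 0.700000 + 0.53·(-0.205800) = 0.590926
x=0.530000, u=0.590926: f=0.383339 → u ← 0.590926 + 0.53·0.383339 = 0.794096
x=1.060000, u=0.794096: f=0.795153 → u ← 0.794096 + 0.53·0.795153 = 1.215527
x=1.590000, u=1.215527: f=0.969448 → u ← 1.215527 + 0.53·0.969448 = 1.729334
x=2.120000, u=1.729334: f=0.863950 → u ← 1.729334 + 0.53·0.863950 = 2.187227
u(2.65) ≈ 2.1872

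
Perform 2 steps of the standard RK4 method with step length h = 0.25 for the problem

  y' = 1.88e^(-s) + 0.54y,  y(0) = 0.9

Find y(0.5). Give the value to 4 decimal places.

2.0377

RK4: k1 = f(s_n, y_n); k2 = f(s_n + h/2, y_n + (h/2)·k1); k3 = f(s_n + h/2, y_n + (h/2)·k2); k4 = f(s_n + h, y_n + h·k3); y_{n+1} = y_n + (h/6)·(k1 + 2k2 + 2k3 + k4).
s=0.000000, y=0.900000:
  k1 = f(0.000000, 0.900000) = 2.366000
  k2 = f(0.125000, 1.195750) = 2.304799
  k3 = f(0.125000, 1.188100) = 2.300668
  k4 = f(0.250000, 1.475167) = 2.260736
  y ← 0.900000 + (0.25/6)·(k1 + 2k2 + 2k3 + k4) = 1.476570
s=0.250000, y=1.476570:
  k1 = f(0.250000, 1.476570) = 2.261493
  k2 = f(0.375000, 1.759256) = 2.242102
  k3 = f(0.375000, 1.756832) = 2.240793
  k4 = f(0.500000, 2.036768) = 2.240132
  y ← 1.476570 + (0.25/6)·(k1 + 2k2 + 2k3 + k4) = 2.037712
y(0.5) ≈ 2.0377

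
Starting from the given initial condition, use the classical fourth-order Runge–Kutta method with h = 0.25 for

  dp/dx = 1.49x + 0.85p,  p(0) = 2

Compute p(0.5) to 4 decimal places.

3.2748

RK4: k1 = f(x_n, p_n); k2 = f(x_n + h/2, p_n + (h/2)·k1); k3 = f(x_n + h/2, p_n + (h/2)·k2); k4 = f(x_n + h, p_n + h·k3); p_{n+1} = p_n + (h/6)·(k1 + 2k2 + 2k3 + k4).
x=0.000000, p=2.000000:
  k1 = f(0.000000, 2.000000) = 1.700000
  k2 = f(0.125000, 2.212500) = 2.066875
  k3 = f(0.125000, 2.258359) = 2.105855
  k4 = f(0.250000, 2.526464) = 2.519994
  p ← 2.000000 + (0.25/6)·(k1 + 2k2 + 2k3 + k4) = 2.523561
x=0.250000, p=2.523561:
  k1 = f(0.250000, 2.523561) = 2.517527
  k2 = f(0.375000, 2.838251) = 2.971264
  k3 = f(0.375000, 2.894969) = 3.019473
  k4 = f(0.500000, 3.278429) = 3.531665
  p ← 2.523561 + (0.25/6)·(k1 + 2k2 + 2k3 + k4) = 3.274838
p(0.5) ≈ 3.2748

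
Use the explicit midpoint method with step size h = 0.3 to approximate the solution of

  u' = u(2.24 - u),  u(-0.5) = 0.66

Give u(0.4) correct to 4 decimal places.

1.7013

Midpoint: k1 = f(s_n, u_n); k2 = f(s_n + h/2, u_n + (h/2)·k1); u_{n+1} = u_n + h·k2.
s=-0.500000, u=0.660000:
  k1 = f(-0.500000, 0.660000) = 1.042800
  k2 = f(-0.350000, 0.816420) = 1.162239
  u ← 0.660000 + 0.3·1.162239 = 1.008672
s=-0.200000, u=1.008672:
  k1 = f(-0.200000, 1.008672) = 1.242006
  k2 = f(-0.050000, 1.194973) = 1.248779
  u ← 1.008672 + 0.3·1.248779 = 1.383305
s=0.100000, u=1.383305:
  k1 = f(0.100000, 1.383305) = 1.185070
  k2 = f(0.250000, 1.561066) = 1.059861
  u ← 1.383305 + 0.3·1.059861 = 1.701264
u(0.4) ≈ 1.7013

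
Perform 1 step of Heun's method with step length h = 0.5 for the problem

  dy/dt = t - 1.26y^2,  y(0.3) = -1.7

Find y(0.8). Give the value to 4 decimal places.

Heun: k1 = f(t_n, y_n); k2 = f(t_n + h, y_n + h·k1); y_{n+1} = y_n + (h/2)·(k1 + k2).
t=0.300000, y=-1.700000:
  k1 = f(0.300000, -1.700000) = -3.341400
  k2 = f(0.800000, -3.370700) = -13.515639
  y ← -1.700000 + (0.5/2)·(-3.341400 + (-13.515639)) = -5.914260
y(0.8) ≈ -5.9143

-5.9143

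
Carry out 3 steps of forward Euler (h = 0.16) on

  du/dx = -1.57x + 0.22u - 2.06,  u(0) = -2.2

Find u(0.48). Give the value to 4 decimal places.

-3.5866

Euler: u_{n+1} = u_n + h·f(x_n, u_n).
x=0.000000, u=-2.200000: f=-2.544000 → u ← -2.200000 + 0.16·(-2.544000) = -2.607040
x=0.160000, u=-2.607040: f=-2.884749 → u ← -2.607040 + 0.16·(-2.884749) = -3.068600
x=0.320000, u=-3.068600: f=-3.237492 → u ← -3.068600 + 0.16·(-3.237492) = -3.586599
u(0.48) ≈ -3.5866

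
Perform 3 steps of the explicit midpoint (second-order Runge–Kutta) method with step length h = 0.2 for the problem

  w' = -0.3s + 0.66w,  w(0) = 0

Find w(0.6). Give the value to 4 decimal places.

Midpoint: k1 = f(s_n, w_n); k2 = f(s_n + h/2, w_n + (h/2)·k1); w_{n+1} = w_n + h·k2.
s=0.000000, w=0.000000:
  k1 = f(0.000000, 0.000000) = 0.000000
  k2 = f(0.100000, 0.000000) = -0.030000
  w ← 0.000000 + 0.2·(-0.030000) = -0.006000
s=0.200000, w=-0.006000:
  k1 = f(0.200000, -0.006000) = -0.063960
  k2 = f(0.300000, -0.012396) = -0.098181
  w ← -0.006000 + 0.2·(-0.098181) = -0.025636
s=0.400000, w=-0.025636:
  k1 = f(0.400000, -0.025636) = -0.136920
  k2 = f(0.500000, -0.039328) = -0.175957
  w ← -0.025636 + 0.2·(-0.175957) = -0.060828
w(0.6) ≈ -0.0608

-0.0608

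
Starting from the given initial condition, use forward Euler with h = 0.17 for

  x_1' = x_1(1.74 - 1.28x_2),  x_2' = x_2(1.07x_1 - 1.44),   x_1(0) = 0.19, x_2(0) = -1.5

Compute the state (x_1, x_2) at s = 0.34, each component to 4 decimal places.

Euler on (x_1,x_2): x_1_{n+1} = x_1_n + h·x_1', x_2_{n+1} = x_2_n + h·x_2'.
0.000000: (0.190000, -1.500000); f=(0.695400, 1.855050) → (0.308218, -1.184642)
0.170000: (0.308218, -1.184642); f=(1.003663, 1.315197) → (0.478841, -0.961058)
(x_1(0.34), x_2(0.34)) ≈ (0.4788, -0.9611)

0.4788, -0.9611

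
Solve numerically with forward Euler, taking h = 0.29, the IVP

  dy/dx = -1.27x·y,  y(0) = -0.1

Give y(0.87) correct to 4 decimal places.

-0.0702

Euler: y_{n+1} = y_n + h·f(x_n, y_n).
x=0.000000, y=-0.100000: f=0.000000 → y ← -0.100000 + 0.29·0.000000 = -0.100000
x=0.290000, y=-0.100000: f=0.036830 → y ← -0.100000 + 0.29·0.036830 = -0.089319
x=0.580000, y=-0.089319: f=0.065793 → y ← -0.089319 + 0.29·0.065793 = -0.070239
y(0.87) ≈ -0.0702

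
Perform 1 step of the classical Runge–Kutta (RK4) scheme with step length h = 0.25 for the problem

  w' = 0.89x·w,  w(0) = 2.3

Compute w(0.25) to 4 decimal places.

RK4: k1 = f(x_n, w_n); k2 = f(x_n + h/2, w_n + (h/2)·k1); k3 = f(x_n + h/2, w_n + (h/2)·k2); k4 = f(x_n + h, w_n + h·k3); w_{n+1} = w_n + (h/6)·(k1 + 2k2 + 2k3 + k4).
x=0.000000, w=2.300000:
  k1 = f(0.000000, 2.300000) = 0.000000
  k2 = f(0.125000, 2.300000) = 0.255875
  k3 = f(0.125000, 2.331984) = 0.259433
  k4 = f(0.250000, 2.364858) = 0.526181
  w ← 2.300000 + (0.25/6)·(k1 + 2k2 + 2k3 + k4) = 2.364867
w(0.25) ≈ 2.3649

2.3649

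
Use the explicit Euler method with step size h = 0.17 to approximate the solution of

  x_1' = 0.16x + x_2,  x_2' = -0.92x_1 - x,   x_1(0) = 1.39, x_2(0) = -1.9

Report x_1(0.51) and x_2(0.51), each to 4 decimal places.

Euler on (x_1,x_2): x_1_{n+1} = x_1_n + h·x_1', x_2_{n+1} = x_2_n + h·x_2'.
0.000000: (1.390000, -1.900000); f=(-1.900000, -1.278800) → (1.067000, -2.117396)
0.170000: (1.067000, -2.117396); f=(-2.090196, -1.151640) → (0.711667, -2.313175)
0.340000: (0.711667, -2.313175); f=(-2.258775, -0.994733) → (0.327675, -2.482279)
(x_1(0.51), x_2(0.51)) ≈ (0.3277, -2.4823)

0.3277, -2.4823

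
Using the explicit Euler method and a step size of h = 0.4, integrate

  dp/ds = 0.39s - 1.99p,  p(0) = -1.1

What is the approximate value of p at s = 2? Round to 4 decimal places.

0.2931

Euler: p_{n+1} = p_n + h·f(s_n, p_n).
s=0.000000, p=-1.100000: f=2.189000 → p ← -1.100000 + 0.4·2.189000 = -0.224400
s=0.400000, p=-0.224400: f=0.602556 → p ← -0.224400 + 0.4·0.602556 = 0.016622
s=0.800000, p=0.016622: f=0.278921 → p ← 0.016622 + 0.4·0.278921 = 0.128191
s=1.200000, p=0.128191: f=0.212900 → p ← 0.128191 + 0.4·0.212900 = 0.213351
s=1.600000, p=0.213351: f=0.199432 → p ← 0.213351 + 0.4·0.199432 = 0.293124
p(2) ≈ 0.2931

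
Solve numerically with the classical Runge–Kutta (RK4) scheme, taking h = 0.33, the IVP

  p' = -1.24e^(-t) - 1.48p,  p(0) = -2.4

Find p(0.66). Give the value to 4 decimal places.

RK4: k1 = f(t_n, p_n); k2 = f(t_n + h/2, p_n + (h/2)·k1); k3 = f(t_n + h/2, p_n + (h/2)·k2); k4 = f(t_n + h, p_n + h·k3); p_{n+1} = p_n + (h/6)·(k1 + 2k2 + 2k3 + k4).
t=0.000000, p=-2.400000:
  k1 = f(0.000000, -2.400000) = 2.312000
  k2 = f(0.165000, -2.018520) = 1.936021
  k3 = f(0.165000, -2.080556) = 2.027835
  k4 = f(0.330000, -1.730814) = 1.670140
  p ← -2.400000 + (0.33/6)·(k1 + 2k2 + 2k3 + k4) = -1.744958
t=0.330000, p=-1.744958:
  k1 = f(0.330000, -1.744958) = 1.691073
  k2 = f(0.495000, -1.465931) = 1.413710
  k3 = f(0.495000, -1.511696) = 1.481442
  k4 = f(0.660000, -1.256082) = 1.218106
  p ← -1.744958 + (0.33/6)·(k1 + 2k2 + 2k3 + k4) = -1.266487
p(0.66) ≈ -1.2665

-1.2665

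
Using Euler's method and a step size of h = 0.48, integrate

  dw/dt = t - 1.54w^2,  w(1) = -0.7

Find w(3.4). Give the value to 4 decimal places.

Euler: w_{n+1} = w_n + h·f(t_n, w_n).
t=1.000000, w=-0.700000: f=0.245400 → w ← -0.700000 + 0.48·0.245400 = -0.582208
t=1.480000, w=-0.582208: f=0.957992 → w ← -0.582208 + 0.48·0.957992 = -0.122372
t=1.960000, w=-0.122372: f=1.936939 → w ← -0.122372 + 0.48·1.936939 = 0.807359
t=2.440000, w=0.807359: f=1.436185 → w ← 0.807359 + 0.48·1.436185 = 1.496727
t=2.920000, w=1.496727: f=-0.529897 → w ← 1.496727 + 0.48·(-0.529897) = 1.242377
w(3.4) ≈ 1.2424

1.2424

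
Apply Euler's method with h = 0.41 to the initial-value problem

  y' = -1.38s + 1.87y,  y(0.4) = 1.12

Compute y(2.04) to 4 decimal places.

Euler: y_{n+1} = y_n + h·f(s_n, y_n).
s=0.400000, y=1.120000: f=1.542400 → y ← 1.120000 + 0.41·1.542400 = 1.752384
s=0.810000, y=1.752384: f=2.159158 → y ← 1.752384 + 0.41·2.159158 = 2.637639
s=1.220000, y=2.637639: f=3.248785 → y ← 2.637639 + 0.41·3.248785 = 3.969640
s=1.630000, y=3.969640: f=5.173828 → y ← 3.969640 + 0.41·5.173828 = 6.090910
y(2.04) ≈ 6.0909

6.0909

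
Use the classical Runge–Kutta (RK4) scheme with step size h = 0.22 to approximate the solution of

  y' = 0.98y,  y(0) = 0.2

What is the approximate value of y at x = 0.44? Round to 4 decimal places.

RK4: k1 = f(x_n, y_n); k2 = f(x_n + h/2, y_n + (h/2)·k1); k3 = f(x_n + h/2, y_n + (h/2)·k2); k4 = f(x_n + h, y_n + h·k3); y_{n+1} = y_n + (h/6)·(k1 + 2k2 + 2k3 + k4).
x=0.000000, y=0.200000:
  k1 = f(0.000000, 0.200000) = 0.196000
  k2 = f(0.110000, 0.221560) = 0.217129
  k3 = f(0.110000, 0.223884) = 0.219406
  k4 = f(0.220000, 0.248269) = 0.243304
  y ← 0.200000 + (0.22/6)·(k1 + 2k2 + 2k3 + k4) = 0.248120
x=0.220000, y=0.248120:
  k1 = f(0.220000, 0.248120) = 0.243158
  k2 = f(0.330000, 0.274868) = 0.269370
  k3 = f(0.330000, 0.277751) = 0.272196
  k4 = f(0.440000, 0.308004) = 0.301843
  y ← 0.248120 + (0.22/6)·(k1 + 2k2 + 2k3 + k4) = 0.307819
y(0.44) ≈ 0.3078

0.3078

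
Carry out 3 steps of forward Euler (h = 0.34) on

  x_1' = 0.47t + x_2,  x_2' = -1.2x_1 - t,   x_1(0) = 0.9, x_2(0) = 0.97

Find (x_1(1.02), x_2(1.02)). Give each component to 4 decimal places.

Euler on (x_1,x_2): x_1_{n+1} = x_1_n + h·x_1', x_2_{n+1} = x_2_n + h·x_2'.
0.000000: (0.900000, 0.970000); f=(0.970000, -1.080000) → (1.229800, 0.602800)
0.340000: (1.229800, 0.602800); f=(0.762600, -1.815760) → (1.489084, -0.014558)
0.680000: (1.489084, -0.014558); f=(0.305042, -2.466901) → (1.592798, -0.853305)
(x_1(1.02), x_2(1.02)) ≈ (1.5928, -0.8533)

1.5928, -0.8533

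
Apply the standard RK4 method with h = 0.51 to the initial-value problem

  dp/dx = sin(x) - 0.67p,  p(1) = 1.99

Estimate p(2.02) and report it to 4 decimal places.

RK4: k1 = f(x_n, p_n); k2 = f(x_n + h/2, p_n + (h/2)·k1); k3 = f(x_n + h/2, p_n + (h/2)·k2); k4 = f(x_n + h, p_n + h·k3); p_{n+1} = p_n + (h/6)·(k1 + 2k2 + 2k3 + k4).
x=1.000000, p=1.990000:
  k1 = f(1.000000, 1.990000) = -0.491829
  k2 = f(1.255000, 1.864584) = -0.298722
  k3 = f(1.255000, 1.913826) = -0.331714
  k4 = f(1.510000, 1.820826) = -0.221801
  p ← 1.990000 + (0.51/6)·(k1 + 2k2 + 2k3 + k4) = 1.822167
x=1.510000, p=1.822167:
  k1 = f(1.510000, 1.822167) = -0.222700
  k2 = f(1.765000, 1.765379) = -0.201602
  k3 = f(1.765000, 1.770759) = -0.205207
  k4 = f(2.020000, 1.717512) = -0.249940
  p ← 1.822167 + (0.51/6)·(k1 + 2k2 + 2k3 + k4) = 1.712836
p(2.02) ≈ 1.7128

1.7128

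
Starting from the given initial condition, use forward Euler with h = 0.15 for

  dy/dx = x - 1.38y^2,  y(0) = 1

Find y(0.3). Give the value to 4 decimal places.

Euler: y_{n+1} = y_n + h·f(x_n, y_n).
x=0.000000, y=1.000000: f=-1.380000 → y ← 1.000000 + 0.15·(-1.380000) = 0.793000
x=0.150000, y=0.793000: f=-0.717812 → y ← 0.793000 + 0.15·(-0.717812) = 0.685328
y(0.3) ≈ 0.6853

0.6853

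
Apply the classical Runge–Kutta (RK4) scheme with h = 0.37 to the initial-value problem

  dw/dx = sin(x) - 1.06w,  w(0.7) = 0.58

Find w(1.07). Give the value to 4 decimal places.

0.6297

RK4: k1 = f(x_n, w_n); k2 = f(x_n + h/2, w_n + (h/2)·k1); k3 = f(x_n + h/2, w_n + (h/2)·k2); k4 = f(x_n + h, w_n + h·k3); w_{n+1} = w_n + (h/6)·(k1 + 2k2 + 2k3 + k4).
x=0.700000, w=0.580000:
  k1 = f(0.700000, 0.580000) = 0.029418
  k2 = f(0.885000, 0.585442) = 0.153346
  k3 = f(0.885000, 0.608369) = 0.129044
  k4 = f(1.070000, 0.627746) = 0.211790
  w ← 0.580000 + (0.37/6)·(k1 + 2k2 + 2k3 + k4) = 0.629703
w(1.07) ≈ 0.6297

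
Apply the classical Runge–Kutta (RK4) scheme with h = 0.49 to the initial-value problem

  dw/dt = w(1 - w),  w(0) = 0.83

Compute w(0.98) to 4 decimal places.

0.9286

RK4: k1 = f(t_n, w_n); k2 = f(t_n + h/2, w_n + (h/2)·k1); k3 = f(t_n + h/2, w_n + (h/2)·k2); k4 = f(t_n + h, w_n + h·k3); w_{n+1} = w_n + (h/6)·(k1 + 2k2 + 2k3 + k4).
t=0.000000, w=0.830000:
  k1 = f(0.000000, 0.830000) = 0.141100
  k2 = f(0.245000, 0.864569) = 0.117089
  k3 = f(0.245000, 0.858687) = 0.121344
  k4 = f(0.490000, 0.889458) = 0.098322
  w ← 0.830000 + (0.49/6)·(k1 + 2k2 + 2k3 + k4) = 0.888497
t=0.490000, w=0.888497:
  k1 = f(0.490000, 0.888497) = 0.099070
  k2 = f(0.735000, 0.912769) = 0.079622
  k3 = f(0.735000, 0.908004) = 0.083533
  k4 = f(0.980000, 0.929428) = 0.065592
  w ← 0.888497 + (0.49/6)·(k1 + 2k2 + 2k3 + k4) = 0.928593
w(0.98) ≈ 0.9286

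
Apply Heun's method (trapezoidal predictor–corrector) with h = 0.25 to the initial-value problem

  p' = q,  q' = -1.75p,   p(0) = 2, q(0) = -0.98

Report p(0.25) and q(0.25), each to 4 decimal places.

Heun on (p,q): k1 = f(t_n, state_n); k2 = f(t_n + h, state_n + h·k1); state_{n+1} = state_n + (h/2)·(k1 + k2).
0.000000: (2.000000, -0.980000)
  k1 = (-0.980000, -3.500000)
  predictor → (1.755000, -1.855000)
  k2 = (-1.855000, -3.071250)
  → (1.645625, -1.801406)
(p(0.25), q(0.25)) ≈ (1.6456, -1.8014)

1.6456, -1.8014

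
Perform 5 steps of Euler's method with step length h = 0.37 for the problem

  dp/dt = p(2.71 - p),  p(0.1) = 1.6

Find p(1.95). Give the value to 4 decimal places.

2.7100

Euler: p_{n+1} = p_n + h·f(t_n, p_n).
t=0.100000, p=1.600000: f=1.776000 → p ← 1.600000 + 0.37·1.776000 = 2.257120
t=0.470000, p=2.257120: f=1.022205 → p ← 2.257120 + 0.37·1.022205 = 2.635336
t=0.840000, p=2.635336: f=0.196766 → p ← 2.635336 + 0.37·0.196766 = 2.708139
t=1.210000, p=2.708139: f=0.005040 → p ← 2.708139 + 0.37·0.005040 = 2.710004
t=1.580000, p=2.710004: f=-0.000010 → p ← 2.710004 + 0.37·(-0.000010) = 2.710000
p(1.95) ≈ 2.7100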